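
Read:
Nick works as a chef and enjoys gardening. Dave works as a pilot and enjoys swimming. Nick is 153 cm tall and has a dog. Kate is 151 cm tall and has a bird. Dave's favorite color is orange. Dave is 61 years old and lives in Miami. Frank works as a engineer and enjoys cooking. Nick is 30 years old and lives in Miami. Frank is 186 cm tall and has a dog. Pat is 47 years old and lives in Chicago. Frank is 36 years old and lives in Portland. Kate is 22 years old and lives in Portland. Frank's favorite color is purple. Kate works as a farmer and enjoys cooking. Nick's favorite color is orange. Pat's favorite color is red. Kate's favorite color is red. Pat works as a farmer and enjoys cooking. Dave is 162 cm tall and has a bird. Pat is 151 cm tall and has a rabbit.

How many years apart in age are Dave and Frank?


61 vs 36, diff = 25

25


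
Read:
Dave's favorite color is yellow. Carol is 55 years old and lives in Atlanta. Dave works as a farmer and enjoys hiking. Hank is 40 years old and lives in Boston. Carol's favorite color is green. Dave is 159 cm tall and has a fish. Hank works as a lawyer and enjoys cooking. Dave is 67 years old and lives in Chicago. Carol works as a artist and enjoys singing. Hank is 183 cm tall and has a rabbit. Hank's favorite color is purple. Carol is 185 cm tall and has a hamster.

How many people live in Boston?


Count in Boston: 1

1


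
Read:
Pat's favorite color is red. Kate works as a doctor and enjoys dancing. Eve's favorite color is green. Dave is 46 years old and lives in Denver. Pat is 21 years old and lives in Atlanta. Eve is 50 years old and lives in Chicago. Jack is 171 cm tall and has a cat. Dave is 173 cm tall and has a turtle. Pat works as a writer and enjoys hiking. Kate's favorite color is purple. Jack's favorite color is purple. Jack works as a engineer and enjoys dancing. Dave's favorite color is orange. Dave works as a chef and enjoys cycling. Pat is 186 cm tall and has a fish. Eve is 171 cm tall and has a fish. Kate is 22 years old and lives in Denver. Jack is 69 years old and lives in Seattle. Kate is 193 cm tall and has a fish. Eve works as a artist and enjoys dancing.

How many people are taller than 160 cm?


Taller than 160: 5

5


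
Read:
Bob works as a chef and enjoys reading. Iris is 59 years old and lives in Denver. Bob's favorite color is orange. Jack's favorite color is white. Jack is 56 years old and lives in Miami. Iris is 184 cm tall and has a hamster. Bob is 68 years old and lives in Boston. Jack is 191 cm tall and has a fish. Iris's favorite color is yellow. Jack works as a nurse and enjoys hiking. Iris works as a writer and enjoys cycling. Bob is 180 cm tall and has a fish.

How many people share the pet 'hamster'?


Count: 1

1


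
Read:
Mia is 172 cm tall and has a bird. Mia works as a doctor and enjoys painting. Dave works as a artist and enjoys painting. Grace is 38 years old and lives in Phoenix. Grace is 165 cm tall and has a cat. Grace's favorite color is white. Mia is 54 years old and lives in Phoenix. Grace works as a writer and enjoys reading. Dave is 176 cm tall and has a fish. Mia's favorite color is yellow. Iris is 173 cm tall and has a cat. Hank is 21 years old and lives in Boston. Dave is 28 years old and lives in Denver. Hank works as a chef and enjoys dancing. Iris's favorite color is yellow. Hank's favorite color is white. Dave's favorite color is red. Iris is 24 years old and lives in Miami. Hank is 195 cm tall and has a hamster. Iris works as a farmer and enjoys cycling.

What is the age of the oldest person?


Oldest: Mia at 54

54


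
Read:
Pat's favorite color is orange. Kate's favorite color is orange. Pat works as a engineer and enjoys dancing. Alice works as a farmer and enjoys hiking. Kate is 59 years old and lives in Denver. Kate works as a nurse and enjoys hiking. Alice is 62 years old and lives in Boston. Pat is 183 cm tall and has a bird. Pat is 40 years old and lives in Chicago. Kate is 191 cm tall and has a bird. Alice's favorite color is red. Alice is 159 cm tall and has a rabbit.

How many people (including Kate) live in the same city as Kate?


Kate lives in Denver. Count = 1

1


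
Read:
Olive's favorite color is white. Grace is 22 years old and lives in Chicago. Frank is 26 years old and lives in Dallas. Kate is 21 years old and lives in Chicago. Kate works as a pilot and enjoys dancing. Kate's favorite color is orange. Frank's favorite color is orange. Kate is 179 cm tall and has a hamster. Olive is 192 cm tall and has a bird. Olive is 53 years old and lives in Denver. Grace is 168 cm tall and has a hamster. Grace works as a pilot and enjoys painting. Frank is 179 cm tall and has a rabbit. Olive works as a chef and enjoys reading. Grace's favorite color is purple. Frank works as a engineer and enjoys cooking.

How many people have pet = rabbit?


Count: 1

1


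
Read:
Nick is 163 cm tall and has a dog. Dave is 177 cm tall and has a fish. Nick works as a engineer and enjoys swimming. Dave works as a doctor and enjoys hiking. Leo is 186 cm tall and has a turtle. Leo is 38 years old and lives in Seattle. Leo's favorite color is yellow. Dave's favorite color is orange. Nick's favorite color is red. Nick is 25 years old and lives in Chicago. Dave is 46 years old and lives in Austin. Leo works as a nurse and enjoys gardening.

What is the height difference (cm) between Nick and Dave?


|163 - 177| = 14

14


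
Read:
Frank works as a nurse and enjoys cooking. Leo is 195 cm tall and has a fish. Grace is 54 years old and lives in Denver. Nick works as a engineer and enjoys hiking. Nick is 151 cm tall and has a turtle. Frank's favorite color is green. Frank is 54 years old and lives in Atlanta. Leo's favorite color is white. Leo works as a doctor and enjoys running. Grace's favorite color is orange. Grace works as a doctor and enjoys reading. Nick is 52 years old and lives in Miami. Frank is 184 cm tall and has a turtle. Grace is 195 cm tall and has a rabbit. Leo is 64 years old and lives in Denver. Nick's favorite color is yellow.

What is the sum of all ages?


54+54+52+64 = 224

224


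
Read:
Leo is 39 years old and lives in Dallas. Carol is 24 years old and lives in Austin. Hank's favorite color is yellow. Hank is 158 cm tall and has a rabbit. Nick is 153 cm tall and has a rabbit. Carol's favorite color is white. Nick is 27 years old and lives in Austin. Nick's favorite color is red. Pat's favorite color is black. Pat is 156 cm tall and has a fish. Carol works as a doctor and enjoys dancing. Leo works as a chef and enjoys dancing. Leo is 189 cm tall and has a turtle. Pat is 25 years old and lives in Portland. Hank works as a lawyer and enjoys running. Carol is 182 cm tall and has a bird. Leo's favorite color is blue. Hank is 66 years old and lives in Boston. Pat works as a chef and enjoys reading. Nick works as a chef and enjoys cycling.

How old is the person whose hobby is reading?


Person with hobby=reading is Pat, age 25

25


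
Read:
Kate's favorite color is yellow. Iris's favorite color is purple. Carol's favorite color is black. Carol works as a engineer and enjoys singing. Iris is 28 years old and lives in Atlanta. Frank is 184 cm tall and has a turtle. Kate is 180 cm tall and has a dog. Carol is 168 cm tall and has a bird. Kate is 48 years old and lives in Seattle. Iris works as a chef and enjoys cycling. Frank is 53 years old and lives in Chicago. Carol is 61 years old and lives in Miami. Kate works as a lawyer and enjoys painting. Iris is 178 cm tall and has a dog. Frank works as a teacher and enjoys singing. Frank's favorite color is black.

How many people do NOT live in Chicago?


Not in Chicago: 3

3


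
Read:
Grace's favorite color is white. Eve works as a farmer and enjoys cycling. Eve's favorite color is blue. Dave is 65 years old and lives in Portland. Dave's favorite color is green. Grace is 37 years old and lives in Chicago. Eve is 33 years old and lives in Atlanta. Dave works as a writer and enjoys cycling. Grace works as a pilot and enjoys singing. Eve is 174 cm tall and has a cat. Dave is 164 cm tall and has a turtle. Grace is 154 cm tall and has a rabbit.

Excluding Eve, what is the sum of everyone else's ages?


Sum (excluding Eve): 102

102


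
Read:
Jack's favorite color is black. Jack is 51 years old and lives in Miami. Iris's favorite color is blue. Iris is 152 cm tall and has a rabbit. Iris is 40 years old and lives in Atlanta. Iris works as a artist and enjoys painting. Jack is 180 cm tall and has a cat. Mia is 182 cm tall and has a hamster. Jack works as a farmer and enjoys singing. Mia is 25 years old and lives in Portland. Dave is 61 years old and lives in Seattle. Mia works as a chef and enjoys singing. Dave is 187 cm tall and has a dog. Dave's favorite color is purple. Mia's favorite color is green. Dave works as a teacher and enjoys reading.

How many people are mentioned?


People: Iris, Mia, Dave, Jack. Count = 4

4


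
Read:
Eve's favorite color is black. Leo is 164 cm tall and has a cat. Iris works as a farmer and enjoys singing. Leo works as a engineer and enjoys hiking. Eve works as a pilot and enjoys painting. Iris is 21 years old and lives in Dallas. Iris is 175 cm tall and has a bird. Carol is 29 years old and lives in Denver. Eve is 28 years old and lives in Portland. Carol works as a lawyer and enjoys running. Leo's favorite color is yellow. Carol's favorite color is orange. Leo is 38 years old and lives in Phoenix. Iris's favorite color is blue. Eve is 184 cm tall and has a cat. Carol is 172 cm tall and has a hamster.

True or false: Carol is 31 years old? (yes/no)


Carol is actually 29. no

no


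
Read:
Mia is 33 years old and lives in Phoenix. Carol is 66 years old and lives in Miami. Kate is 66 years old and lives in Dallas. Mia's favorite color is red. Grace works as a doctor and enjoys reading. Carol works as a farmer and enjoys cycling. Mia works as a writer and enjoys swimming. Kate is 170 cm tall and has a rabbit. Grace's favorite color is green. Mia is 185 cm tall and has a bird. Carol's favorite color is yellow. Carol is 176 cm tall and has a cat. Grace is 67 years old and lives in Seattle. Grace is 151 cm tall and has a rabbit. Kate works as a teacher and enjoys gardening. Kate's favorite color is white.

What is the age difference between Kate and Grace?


|66 - 67| = 1

1


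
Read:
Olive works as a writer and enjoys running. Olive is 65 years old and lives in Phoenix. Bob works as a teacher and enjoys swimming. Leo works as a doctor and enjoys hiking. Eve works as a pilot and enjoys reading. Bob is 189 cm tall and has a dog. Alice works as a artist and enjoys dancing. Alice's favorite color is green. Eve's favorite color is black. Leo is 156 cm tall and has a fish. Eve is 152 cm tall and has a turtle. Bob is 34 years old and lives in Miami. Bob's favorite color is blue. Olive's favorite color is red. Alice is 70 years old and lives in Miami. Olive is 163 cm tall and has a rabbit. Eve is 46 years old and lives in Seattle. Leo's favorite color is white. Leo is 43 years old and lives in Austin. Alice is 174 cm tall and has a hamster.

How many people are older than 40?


Filter: 4

4


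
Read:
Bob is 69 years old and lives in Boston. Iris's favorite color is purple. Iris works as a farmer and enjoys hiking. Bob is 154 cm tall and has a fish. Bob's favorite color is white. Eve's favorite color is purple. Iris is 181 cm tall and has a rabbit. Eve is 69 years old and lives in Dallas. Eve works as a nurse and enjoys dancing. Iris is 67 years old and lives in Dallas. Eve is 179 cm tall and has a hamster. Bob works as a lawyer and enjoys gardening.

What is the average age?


Sum=205, n=3, avg=68.33

68.33


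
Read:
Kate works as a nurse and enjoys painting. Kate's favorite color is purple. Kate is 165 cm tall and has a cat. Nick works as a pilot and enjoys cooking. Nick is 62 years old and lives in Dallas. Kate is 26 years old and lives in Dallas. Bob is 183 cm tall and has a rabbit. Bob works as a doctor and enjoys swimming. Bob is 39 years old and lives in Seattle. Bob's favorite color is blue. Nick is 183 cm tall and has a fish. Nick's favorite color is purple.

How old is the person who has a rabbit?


Person with rabbit is Bob, age 39

39


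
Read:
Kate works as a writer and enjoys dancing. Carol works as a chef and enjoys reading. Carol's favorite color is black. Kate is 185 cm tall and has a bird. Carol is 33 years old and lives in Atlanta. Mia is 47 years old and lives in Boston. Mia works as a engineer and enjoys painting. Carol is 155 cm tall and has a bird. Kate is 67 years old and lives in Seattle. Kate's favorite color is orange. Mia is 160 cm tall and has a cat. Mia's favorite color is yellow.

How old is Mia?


Mia is 47 years old

47


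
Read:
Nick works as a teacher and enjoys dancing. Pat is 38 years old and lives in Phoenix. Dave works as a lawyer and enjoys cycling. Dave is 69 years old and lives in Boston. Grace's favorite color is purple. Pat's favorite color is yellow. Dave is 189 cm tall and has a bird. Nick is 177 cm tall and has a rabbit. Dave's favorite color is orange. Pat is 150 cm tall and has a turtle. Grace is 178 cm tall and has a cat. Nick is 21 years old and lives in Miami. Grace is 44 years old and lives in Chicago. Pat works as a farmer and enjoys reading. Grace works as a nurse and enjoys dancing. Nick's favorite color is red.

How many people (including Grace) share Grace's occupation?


Grace is a nurse. Count = 1

1


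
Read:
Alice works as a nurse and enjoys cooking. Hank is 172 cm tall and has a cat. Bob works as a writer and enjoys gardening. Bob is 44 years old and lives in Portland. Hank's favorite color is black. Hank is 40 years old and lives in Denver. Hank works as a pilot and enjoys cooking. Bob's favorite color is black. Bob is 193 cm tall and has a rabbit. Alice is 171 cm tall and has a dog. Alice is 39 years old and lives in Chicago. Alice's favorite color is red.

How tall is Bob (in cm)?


Bob is 193 cm tall

193


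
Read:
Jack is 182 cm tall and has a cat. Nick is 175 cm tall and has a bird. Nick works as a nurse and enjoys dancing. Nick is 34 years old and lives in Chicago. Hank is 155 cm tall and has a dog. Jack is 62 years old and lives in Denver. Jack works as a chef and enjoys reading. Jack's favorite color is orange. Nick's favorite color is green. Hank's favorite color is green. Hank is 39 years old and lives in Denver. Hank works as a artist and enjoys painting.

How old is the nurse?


The nurse is Nick, age 34

34


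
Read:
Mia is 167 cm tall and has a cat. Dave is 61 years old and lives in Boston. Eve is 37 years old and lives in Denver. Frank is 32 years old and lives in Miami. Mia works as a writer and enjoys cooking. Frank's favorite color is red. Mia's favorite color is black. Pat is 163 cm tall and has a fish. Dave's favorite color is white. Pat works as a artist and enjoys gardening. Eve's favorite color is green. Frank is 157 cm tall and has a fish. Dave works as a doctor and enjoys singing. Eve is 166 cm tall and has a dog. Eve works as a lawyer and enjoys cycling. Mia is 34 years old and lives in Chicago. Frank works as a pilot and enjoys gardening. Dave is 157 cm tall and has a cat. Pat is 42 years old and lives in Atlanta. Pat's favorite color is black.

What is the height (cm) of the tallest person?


Tallest: Mia at 167 cm

167


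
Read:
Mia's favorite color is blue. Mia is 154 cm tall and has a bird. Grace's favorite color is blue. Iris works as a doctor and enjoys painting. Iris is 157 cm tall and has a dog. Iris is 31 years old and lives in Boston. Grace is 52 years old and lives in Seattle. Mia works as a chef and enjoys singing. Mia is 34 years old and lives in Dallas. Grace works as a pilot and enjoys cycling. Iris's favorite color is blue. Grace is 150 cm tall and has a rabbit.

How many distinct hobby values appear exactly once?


Unique hobby values: 3

3


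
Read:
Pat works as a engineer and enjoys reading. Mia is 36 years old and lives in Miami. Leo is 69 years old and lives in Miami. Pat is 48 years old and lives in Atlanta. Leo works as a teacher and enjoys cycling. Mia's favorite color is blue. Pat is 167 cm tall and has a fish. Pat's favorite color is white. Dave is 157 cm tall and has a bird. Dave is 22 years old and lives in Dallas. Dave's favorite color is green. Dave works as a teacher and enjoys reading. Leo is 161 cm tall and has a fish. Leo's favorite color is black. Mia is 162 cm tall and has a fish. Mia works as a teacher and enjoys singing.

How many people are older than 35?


Filter: 3

3


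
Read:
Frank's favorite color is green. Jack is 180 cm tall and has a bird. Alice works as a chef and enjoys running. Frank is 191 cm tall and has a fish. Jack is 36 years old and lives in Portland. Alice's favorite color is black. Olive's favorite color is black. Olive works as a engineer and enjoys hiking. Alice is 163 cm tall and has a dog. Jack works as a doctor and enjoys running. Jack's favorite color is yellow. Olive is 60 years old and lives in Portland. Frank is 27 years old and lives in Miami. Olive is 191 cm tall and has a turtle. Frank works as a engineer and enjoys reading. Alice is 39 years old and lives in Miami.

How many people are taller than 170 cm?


Taller than 170: 3

3


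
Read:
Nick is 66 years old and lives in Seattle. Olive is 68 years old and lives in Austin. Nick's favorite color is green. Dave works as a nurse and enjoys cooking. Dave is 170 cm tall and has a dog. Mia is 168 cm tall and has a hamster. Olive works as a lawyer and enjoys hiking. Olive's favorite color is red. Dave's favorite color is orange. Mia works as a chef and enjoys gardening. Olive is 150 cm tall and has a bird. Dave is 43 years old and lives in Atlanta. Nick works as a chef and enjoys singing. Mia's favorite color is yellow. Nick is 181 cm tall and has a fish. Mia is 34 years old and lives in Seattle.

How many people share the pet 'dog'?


Count: 1

1


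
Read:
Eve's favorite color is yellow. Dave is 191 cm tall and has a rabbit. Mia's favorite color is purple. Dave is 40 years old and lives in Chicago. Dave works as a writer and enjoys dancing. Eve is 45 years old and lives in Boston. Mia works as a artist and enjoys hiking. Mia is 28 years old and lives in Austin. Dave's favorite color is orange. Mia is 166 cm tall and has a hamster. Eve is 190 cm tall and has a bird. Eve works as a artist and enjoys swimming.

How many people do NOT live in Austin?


Not in Austin: 2

2


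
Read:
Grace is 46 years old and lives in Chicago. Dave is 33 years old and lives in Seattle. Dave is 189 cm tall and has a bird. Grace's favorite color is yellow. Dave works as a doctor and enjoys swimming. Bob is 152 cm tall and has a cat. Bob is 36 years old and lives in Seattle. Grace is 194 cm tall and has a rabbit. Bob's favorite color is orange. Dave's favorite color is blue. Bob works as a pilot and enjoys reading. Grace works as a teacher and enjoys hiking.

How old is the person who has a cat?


Person with cat is Bob, age 36

36


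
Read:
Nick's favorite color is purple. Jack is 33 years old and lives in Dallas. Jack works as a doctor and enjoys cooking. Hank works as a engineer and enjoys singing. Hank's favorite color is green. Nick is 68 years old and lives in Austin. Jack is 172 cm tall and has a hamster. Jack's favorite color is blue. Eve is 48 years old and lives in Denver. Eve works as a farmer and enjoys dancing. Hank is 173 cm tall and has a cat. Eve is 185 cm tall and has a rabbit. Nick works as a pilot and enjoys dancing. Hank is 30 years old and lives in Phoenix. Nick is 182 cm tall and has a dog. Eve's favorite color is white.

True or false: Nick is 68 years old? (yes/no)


Nick is actually 68. yes

yes


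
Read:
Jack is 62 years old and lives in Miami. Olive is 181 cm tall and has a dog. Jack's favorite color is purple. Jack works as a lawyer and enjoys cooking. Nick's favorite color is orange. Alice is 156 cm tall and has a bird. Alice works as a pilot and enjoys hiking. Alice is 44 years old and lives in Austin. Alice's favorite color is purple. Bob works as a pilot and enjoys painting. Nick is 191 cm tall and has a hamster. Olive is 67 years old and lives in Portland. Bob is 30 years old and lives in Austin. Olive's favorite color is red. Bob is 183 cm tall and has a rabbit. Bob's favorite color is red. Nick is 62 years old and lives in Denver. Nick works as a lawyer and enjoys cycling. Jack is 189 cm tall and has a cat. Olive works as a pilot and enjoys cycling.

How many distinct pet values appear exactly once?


Unique pet values: 5

5


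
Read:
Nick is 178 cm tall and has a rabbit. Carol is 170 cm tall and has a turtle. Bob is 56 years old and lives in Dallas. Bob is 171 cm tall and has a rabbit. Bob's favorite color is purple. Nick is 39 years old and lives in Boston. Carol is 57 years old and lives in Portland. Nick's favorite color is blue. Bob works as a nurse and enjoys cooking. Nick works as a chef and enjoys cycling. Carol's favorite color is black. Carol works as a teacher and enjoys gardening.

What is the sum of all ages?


57+56+39 = 152

152


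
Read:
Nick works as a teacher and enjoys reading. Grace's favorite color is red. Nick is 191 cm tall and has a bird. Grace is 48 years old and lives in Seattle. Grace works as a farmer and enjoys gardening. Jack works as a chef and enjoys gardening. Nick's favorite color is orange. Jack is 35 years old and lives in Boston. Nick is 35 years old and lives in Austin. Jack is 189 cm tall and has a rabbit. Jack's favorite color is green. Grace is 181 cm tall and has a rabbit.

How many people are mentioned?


People: Nick, Grace, Jack. Count = 3

3


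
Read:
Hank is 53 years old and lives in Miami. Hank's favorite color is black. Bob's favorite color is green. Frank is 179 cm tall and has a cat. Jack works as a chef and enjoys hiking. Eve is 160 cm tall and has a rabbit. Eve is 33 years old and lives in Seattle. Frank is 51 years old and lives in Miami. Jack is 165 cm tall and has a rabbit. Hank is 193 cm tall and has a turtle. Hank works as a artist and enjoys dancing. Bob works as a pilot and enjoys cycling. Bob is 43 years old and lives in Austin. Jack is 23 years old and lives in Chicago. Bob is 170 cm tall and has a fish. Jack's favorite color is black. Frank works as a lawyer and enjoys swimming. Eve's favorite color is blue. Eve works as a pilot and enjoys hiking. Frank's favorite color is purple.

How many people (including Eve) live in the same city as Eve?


Eve lives in Seattle. Count = 1

1


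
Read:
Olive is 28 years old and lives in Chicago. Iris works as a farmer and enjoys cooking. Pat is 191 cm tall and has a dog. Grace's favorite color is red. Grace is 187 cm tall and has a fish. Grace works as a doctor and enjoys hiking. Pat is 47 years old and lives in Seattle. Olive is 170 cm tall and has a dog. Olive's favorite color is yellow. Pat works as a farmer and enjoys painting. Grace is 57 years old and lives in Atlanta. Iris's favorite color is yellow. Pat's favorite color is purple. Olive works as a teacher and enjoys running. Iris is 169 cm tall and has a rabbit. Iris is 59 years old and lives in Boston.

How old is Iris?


Iris is 59 years old

59


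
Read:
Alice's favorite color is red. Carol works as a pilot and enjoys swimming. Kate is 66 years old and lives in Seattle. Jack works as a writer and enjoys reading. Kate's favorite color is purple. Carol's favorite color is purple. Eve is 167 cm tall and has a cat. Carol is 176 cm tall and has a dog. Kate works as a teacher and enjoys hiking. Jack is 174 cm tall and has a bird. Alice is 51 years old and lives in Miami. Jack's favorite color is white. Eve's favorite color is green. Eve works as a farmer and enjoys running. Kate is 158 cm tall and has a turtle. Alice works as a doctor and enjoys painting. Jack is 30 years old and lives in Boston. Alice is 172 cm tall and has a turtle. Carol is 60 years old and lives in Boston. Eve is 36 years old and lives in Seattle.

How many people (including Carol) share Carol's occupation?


Carol is a pilot. Count = 1

1


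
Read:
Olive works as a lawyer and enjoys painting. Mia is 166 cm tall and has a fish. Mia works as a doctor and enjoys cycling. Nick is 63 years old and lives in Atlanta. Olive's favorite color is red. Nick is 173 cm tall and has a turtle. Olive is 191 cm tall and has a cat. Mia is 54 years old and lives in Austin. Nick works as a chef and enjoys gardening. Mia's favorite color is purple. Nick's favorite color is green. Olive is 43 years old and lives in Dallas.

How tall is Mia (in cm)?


Mia is 166 cm tall

166


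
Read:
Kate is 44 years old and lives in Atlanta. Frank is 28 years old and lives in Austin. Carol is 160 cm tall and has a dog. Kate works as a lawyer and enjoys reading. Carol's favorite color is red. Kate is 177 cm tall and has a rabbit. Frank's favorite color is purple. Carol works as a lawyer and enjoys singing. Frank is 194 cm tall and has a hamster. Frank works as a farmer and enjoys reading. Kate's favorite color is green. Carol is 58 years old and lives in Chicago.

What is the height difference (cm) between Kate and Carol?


|177 - 160| = 17

17


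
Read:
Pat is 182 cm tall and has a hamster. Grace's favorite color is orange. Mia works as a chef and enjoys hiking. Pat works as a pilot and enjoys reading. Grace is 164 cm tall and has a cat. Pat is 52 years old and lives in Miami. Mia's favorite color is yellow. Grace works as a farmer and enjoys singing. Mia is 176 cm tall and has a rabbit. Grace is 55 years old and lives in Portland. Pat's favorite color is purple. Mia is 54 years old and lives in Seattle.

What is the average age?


Sum=161, n=3, avg=53.67

53.67


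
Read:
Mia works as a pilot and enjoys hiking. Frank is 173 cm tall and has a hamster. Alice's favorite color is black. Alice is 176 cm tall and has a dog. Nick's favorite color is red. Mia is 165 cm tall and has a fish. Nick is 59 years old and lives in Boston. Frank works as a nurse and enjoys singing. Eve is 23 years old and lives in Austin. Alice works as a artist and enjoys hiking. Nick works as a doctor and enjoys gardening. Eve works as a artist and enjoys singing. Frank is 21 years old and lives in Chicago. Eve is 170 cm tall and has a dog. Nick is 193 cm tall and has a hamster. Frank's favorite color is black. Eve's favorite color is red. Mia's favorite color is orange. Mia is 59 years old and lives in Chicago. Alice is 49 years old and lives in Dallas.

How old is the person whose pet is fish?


Person with pet=fish is Mia, age 59

59


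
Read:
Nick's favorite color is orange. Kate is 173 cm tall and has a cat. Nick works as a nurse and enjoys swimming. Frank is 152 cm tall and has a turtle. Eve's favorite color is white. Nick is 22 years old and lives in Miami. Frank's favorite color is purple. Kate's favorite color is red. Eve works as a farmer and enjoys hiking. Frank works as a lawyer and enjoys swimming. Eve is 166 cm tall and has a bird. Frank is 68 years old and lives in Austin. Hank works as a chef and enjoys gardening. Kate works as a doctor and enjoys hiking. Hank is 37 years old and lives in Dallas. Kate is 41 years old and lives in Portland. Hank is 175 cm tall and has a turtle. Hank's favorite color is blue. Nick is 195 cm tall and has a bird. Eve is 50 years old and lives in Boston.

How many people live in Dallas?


Count in Dallas: 1

1


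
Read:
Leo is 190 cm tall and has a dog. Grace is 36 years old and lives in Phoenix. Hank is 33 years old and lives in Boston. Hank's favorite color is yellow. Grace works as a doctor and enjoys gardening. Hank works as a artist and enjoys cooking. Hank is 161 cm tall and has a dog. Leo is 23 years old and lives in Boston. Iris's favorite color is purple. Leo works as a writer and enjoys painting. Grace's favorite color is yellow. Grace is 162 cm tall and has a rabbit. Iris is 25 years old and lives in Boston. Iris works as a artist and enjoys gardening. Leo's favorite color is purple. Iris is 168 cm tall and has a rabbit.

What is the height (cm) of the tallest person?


Tallest: Leo at 190 cm

190


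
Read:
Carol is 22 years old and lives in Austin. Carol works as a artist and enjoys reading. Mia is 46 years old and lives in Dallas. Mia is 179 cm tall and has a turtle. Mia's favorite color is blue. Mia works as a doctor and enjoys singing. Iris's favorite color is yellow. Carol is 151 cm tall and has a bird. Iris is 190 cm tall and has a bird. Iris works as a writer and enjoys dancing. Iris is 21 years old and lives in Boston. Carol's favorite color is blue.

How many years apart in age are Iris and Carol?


21 vs 22, diff = 1

1


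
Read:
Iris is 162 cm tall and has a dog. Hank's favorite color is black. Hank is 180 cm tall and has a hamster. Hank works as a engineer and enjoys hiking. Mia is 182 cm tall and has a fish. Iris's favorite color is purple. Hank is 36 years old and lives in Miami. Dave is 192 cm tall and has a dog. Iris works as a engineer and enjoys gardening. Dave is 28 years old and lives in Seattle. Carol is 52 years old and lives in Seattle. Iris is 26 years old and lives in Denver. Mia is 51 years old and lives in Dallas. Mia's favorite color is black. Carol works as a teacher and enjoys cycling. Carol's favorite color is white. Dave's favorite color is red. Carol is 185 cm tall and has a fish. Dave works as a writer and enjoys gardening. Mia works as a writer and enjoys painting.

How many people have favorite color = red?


Count: 1

1


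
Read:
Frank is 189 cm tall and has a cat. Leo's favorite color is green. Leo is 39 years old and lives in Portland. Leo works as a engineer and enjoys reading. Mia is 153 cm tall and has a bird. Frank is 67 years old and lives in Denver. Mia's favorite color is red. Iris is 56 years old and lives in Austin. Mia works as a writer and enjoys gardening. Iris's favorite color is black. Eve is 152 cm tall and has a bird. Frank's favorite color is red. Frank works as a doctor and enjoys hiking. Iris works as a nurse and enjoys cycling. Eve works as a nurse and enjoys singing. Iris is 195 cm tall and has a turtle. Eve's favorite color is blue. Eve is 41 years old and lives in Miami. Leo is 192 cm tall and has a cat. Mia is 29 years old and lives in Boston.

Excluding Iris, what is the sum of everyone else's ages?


Sum (excluding Iris): 176

176


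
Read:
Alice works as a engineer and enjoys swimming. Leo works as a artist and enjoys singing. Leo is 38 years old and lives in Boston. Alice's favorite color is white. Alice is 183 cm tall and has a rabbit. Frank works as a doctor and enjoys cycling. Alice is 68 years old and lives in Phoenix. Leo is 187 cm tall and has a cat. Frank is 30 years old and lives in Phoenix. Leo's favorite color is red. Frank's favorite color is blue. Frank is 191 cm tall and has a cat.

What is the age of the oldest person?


Oldest: Alice at 68

68


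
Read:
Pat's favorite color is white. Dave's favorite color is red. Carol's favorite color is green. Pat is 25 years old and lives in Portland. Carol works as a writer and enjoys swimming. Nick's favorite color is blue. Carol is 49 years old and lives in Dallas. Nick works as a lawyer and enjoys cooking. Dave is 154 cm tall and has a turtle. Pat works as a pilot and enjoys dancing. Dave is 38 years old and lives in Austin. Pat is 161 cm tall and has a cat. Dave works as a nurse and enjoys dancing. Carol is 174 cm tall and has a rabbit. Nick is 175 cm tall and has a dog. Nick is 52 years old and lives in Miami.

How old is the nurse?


The nurse is Dave, age 38

38


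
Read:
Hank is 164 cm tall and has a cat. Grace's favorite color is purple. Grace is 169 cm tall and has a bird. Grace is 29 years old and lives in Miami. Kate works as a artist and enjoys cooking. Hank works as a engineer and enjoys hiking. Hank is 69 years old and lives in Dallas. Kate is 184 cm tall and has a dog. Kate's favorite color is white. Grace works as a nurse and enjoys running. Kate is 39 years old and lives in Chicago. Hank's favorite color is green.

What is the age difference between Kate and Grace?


|39 - 29| = 10

10


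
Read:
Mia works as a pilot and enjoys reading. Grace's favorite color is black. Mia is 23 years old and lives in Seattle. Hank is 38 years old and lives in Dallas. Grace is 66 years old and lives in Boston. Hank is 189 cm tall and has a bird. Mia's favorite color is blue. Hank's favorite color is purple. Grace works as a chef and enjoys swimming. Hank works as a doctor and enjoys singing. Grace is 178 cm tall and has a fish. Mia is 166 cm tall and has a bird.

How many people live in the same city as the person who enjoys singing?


Person with hobby singing is Hank, city Dallas. Count = 1

1


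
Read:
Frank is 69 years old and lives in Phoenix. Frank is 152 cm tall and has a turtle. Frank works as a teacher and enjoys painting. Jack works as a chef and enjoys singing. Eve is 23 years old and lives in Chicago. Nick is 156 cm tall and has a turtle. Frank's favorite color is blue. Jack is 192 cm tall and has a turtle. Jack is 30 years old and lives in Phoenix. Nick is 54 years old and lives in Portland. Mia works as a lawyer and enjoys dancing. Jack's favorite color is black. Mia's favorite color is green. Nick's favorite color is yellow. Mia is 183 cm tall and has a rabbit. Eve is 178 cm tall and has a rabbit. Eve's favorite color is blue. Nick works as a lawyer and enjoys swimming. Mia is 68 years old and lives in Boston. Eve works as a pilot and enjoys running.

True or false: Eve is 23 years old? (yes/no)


Eve is actually 23. yes

yes


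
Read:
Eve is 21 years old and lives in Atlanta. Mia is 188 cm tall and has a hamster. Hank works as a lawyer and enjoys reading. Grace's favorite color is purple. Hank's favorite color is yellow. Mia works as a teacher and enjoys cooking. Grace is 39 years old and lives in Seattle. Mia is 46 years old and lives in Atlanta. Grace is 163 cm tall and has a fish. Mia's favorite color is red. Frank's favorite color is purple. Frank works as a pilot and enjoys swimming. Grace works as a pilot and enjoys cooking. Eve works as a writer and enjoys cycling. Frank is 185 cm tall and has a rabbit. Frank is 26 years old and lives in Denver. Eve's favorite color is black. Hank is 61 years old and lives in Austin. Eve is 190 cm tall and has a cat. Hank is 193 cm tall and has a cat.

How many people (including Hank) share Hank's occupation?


Hank is a lawyer. Count = 1

1


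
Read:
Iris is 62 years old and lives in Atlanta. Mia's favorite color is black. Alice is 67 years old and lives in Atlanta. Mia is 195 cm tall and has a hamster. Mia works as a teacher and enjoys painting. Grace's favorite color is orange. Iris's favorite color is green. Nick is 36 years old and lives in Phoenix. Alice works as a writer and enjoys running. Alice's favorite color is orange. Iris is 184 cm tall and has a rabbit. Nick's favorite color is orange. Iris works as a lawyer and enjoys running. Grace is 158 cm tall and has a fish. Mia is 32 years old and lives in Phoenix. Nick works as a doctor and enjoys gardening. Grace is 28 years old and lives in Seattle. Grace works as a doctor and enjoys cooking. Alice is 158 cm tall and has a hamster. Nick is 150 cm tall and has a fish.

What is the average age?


Sum=225, n=5, avg=45

45


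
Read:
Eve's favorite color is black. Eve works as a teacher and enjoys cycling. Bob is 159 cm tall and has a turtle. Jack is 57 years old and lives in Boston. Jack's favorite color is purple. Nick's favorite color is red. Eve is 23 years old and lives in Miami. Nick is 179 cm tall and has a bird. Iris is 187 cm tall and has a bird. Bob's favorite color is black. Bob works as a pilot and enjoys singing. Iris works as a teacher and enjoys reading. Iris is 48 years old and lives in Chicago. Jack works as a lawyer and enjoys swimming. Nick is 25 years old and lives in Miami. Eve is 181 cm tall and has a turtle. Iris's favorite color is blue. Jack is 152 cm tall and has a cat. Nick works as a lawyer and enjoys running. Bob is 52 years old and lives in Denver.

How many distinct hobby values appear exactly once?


Unique hobby values: 5

5


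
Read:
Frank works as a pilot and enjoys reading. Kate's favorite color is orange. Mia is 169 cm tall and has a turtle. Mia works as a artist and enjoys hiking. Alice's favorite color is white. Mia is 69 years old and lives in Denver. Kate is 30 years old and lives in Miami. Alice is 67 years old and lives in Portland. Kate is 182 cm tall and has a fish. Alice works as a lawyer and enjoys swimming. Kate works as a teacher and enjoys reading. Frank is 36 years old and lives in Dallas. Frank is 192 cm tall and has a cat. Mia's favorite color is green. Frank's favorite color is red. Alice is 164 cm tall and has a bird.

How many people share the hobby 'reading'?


Count: 2

2


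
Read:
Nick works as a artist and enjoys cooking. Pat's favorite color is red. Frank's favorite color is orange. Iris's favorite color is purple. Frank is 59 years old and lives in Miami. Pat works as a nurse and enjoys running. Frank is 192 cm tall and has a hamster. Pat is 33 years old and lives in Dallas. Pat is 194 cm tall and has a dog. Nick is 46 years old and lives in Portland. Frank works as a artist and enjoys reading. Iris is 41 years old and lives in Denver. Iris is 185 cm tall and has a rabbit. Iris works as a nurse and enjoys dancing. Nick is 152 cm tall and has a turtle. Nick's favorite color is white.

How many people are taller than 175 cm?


Taller than 175: 3

3


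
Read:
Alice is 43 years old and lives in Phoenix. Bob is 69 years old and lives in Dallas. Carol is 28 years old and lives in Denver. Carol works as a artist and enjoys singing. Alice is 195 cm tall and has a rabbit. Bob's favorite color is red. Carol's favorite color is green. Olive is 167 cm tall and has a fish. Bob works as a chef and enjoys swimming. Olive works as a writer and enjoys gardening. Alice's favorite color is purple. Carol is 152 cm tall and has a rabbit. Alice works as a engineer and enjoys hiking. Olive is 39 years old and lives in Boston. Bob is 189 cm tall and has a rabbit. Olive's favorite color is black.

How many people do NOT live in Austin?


Not in Austin: 4

4


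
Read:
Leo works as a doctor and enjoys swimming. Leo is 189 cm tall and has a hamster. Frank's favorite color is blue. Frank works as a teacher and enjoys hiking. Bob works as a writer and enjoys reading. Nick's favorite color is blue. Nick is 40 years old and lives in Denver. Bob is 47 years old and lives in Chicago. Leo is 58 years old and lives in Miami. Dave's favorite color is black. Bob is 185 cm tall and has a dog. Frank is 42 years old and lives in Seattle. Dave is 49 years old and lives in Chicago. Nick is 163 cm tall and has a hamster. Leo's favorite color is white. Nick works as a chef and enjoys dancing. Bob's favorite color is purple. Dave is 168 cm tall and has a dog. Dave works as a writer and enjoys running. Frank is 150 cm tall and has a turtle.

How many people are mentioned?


People: Leo, Frank, Bob, Nick, Dave. Count = 5

5


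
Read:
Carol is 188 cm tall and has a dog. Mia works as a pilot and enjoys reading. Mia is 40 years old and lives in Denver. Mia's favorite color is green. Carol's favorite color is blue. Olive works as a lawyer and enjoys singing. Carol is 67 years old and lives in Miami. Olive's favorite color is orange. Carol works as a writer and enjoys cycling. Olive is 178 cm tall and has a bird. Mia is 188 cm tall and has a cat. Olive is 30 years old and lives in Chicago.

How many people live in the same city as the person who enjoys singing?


Person with hobby singing is Olive, city Chicago. Count = 1

1


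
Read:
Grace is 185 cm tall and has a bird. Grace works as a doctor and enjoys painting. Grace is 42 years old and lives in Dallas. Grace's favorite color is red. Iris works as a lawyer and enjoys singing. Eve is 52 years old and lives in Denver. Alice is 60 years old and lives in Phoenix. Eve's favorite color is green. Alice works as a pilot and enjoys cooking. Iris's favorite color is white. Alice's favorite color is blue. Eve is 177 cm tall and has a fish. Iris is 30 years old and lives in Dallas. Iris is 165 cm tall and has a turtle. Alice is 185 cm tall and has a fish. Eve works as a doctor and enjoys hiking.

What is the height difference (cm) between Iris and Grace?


|165 - 185| = 20

20
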